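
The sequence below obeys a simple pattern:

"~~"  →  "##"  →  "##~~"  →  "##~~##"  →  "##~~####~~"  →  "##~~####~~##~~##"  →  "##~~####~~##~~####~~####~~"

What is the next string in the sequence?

This is a Fibonacci-style word recurrence s(k) = s(k−1)·s(k−2): e.g. ##·~~ = ##~~.
So term 8 is ##~~####~~##~~####~~####~~·##~~####~~##~~##.

##~~####~~##~~####~~####~~##~~####~~##~~##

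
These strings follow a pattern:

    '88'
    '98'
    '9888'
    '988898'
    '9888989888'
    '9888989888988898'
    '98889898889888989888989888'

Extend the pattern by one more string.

988898988898889898889898889888989888988898

From term 3 onward, concatenate the last term with the second-to-last: 98·88 = 9888, 9888·98 = 988898, …
Continuing: 98889898889888989888989888 · 9888989888988898 gives term 8.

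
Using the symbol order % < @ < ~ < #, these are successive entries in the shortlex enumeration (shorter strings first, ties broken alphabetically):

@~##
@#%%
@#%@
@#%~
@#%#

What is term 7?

Continuing the enumeration 2 steps past @#%#: @#%# → @#@% → (answer).

@#@@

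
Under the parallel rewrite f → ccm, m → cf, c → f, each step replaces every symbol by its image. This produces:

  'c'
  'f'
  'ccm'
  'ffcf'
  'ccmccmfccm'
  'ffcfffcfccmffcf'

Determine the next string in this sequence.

φ(ffcfffcfccmffcf) expands symbol-by-symbol to ccm ccm f ccm ccm ccm f ccm f f cf ccm ccm f ccm; joining the 15 pieces gives the next term.

ccmccmfccmccmccmfccmffcfccmccmfccm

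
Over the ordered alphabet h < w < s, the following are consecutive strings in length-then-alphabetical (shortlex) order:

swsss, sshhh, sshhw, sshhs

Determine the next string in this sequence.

sshwh

Treat sshhs as a base-3 numeral over the given alphabet and add one, carrying through any trailing s's.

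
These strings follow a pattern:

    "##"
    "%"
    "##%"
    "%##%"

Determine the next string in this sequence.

##%%##%

From term 3 onward, concatenate the second-to-last term with the last: ##·% = ##%, %·##% = %##%, …
The next term joins ##% and %##%.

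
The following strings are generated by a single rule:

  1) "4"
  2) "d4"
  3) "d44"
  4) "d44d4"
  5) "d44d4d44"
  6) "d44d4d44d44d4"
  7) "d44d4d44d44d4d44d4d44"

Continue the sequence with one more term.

d44d4d44d44d4d44d4d44d44d4d44d44d4

From term 3 onward, concatenate the last term with the second-to-last: d4·4 = d44, d44·d4 = d44d4, …
So term 8 is d44d4d44d44d4d44d4d44·d44d4d44d44d4.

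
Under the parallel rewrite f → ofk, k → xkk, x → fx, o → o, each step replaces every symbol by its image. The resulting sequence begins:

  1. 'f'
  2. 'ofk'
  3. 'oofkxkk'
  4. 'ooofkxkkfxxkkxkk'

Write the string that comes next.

oooofkxkkfxxkkxkkofkfxfxxkkxkkfxxkkxkk

Applying the rule to each of the 16 symbols of ooofkxkkfxxkkxkk gives the pieces o o o ofk xkk fx xkk xkk ofk fx fx xkk xkk fx xkk xkk, which concatenate to the answer.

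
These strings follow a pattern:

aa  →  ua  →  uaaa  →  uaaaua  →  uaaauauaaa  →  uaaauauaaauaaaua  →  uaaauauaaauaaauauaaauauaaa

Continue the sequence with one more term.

From term 3 onward, concatenate the last term with the second-to-last: ua·aa = uaaa, uaaa·ua = uaaaua, …
The next term joins uaaauauaaauaaauauaaauauaaa and uaaauauaaauaaaua.

uaaauauaaauaaauauaaauauaaauaaauauaaauaaaua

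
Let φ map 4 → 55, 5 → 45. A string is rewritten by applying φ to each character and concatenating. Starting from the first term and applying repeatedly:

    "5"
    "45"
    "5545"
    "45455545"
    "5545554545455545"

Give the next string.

45455545454555455545554545455545

φ(5545554545455545) expands symbol-by-symbol to 45 45 55 45 45 45 55 45 55 45 55 45 45 45 55 45; joining the 16 pieces gives the next term.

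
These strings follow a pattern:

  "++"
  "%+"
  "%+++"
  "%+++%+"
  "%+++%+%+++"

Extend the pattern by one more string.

%+++%+%+++%+++%+

This is a Fibonacci-style word recurrence s(k) = s(k−1)·s(k−2): e.g. %+·++ = %+++.
So term 6 is %+++%+%+++·%+++%+.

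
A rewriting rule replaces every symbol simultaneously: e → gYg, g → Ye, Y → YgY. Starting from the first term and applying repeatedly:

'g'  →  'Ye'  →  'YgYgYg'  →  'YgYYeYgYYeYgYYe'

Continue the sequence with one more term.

YgYYeYgYYgYgYgYgYYeYgYYgYgYgYgYYeYgYYgYgYg

Replace each of the 15 characters of YgYYeYgYYeYgYYe in place — YgY Ye YgY YgY gYg YgY Ye YgY YgY gYg YgY Ye YgY YgY gYg — and concatenate.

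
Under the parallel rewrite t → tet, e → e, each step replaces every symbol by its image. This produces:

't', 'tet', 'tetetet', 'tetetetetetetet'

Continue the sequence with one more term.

tetetetetetetetetetetetetetetet

Replace each of the 15 characters of tetetetetetetet in place — tet e tet e tet e tet e tet e tet e tet e tet — and concatenate.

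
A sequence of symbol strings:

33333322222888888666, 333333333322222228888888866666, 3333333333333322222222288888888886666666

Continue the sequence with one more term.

33333333333333333322222222222888888888888666666666

Term n consists of 4n-2 3's, followed by 2n+1 2's, followed by 2n+2 8's, followed by 2n-1 6's, where the shown terms are n = 2, 3, 4.
At n = 5 the blocks have lengths 18, 11, 12, 9.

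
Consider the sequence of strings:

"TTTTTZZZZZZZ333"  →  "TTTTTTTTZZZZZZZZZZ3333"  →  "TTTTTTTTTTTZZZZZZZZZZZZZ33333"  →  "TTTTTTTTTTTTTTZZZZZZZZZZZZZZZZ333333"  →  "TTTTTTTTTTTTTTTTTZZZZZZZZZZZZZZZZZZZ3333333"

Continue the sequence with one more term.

TTTTTTTTTTTTTTTTTTTTZZZZZZZZZZZZZZZZZZZZZZ33333333

Term n consists of 3n-1 T's, followed by 3n+1 Z's, followed by n+1 3's, where the shown terms are n = 2, 3, 4, 5, 6.
For the next term, n = 7, so the run lengths are 20, 22, 8.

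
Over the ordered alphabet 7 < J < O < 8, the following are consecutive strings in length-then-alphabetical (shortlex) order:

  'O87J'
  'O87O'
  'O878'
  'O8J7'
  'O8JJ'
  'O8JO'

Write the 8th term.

O8O7

Stepping forward 2 times from O8JO: O8JO → O8J8, then the target.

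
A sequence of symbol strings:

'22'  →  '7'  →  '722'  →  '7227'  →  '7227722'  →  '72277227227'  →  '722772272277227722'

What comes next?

72277227227722772272277227227

Each term (from the third on) is the previous term followed by the one before it: term 3 = 7·22 = 722.
So term 8 is 722772272277227722·72277227227.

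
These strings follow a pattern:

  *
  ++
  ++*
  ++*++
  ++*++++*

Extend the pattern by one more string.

++*++++*++*++

This is a Fibonacci-style word recurrence s(k) = s(k−1)·s(k−2): e.g. ++·* = ++*.
The next term joins ++*++++* and ++*++.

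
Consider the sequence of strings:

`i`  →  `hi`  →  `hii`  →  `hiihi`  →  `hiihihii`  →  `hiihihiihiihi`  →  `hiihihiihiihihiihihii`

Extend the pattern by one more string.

From term 3 onward, concatenate the last term with the second-to-last: hi·i = hii, hii·hi = hiihi, …
The next term joins hiihihiihiihihiihihii and hiihihiihiihi.

hiihihiihiihihiihihiihiihihiihiihi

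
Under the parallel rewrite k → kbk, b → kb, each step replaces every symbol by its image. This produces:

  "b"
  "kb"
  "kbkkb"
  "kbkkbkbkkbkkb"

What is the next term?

Replace each of the 13 characters of kbkkbkbkkbkkb in place — kbk kb kbk kbk kb kbk kb kbk kbk kb kbk kbk kb — and concatenate.

kbkkbkbkkbkkbkbkkbkbkkbkkbkbkkbkkb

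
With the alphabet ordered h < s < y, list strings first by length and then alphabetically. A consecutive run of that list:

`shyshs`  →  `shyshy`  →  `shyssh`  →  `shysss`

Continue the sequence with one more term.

The successor of shysss increments the rightmost position that isn't already y and resets every position after it to h.

shyssy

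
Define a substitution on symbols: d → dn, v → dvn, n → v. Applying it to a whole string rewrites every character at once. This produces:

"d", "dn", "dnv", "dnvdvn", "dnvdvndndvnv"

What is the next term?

Apply φ to dnvdvndndvnv symbol by symbol: d→dn, n→v, v→dvn, d→dn, v→dvn, n→v, d→dn, n→v, d→dn, v→dvn, n→v, v→dvn; joined: dn v dvn dn dvn v dn v dn dvn v dvn.

dnvdvndndvnvdnvdndvnvdvn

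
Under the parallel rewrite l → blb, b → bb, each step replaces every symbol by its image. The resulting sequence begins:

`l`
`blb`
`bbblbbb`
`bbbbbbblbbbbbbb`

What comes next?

bbbbbbbbbbbbbbblbbbbbbbbbbbbbbb

Applying the rule to each of the 15 symbols of bbbbbbblbbbbbbb gives the pieces bb bb bb bb bb bb bb blb bb bb bb bb bb bb bb, which concatenate to the answer.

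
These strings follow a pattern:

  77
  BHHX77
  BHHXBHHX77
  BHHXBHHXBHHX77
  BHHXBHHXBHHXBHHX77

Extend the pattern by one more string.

BHHXBHHXBHHXBHHXBHHX77

The strings grow by a fixed prefix BHHX each time.
So the next term is BHHX·BHHXBHHXBHHXBHHX77.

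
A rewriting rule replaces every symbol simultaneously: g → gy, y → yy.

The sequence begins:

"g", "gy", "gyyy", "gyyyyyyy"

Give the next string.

gyyyyyyyyyyyyyyy

Rewriting each symbol of gyyyyyyy: g→gy, y→yy, y→yy, y→yy, y→yy, y→yy, y→yy, y→yy, which concatenates to gy yy yy yy yy yy yy yy.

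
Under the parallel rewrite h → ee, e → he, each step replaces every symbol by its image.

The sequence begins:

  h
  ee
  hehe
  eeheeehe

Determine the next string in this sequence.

heheeeheheheeehe

Expanding eeheeehe: e→he, e→he, h→ee, e→he, e→he, e→he, h→ee, e→he. Concatenated: he he ee he he he ee he.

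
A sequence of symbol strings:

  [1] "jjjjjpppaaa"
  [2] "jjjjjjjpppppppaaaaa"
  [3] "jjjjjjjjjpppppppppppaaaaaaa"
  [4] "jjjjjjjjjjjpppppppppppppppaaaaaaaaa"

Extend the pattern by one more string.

Each string has the form j^{2n+3} p^{4n-1} a^{2n+1} (n = 1, 2, …).
For the next term, n = 5, so the run lengths are 13, 19, 11.

jjjjjjjjjjjjjpppppppppppppppppppaaaaaaaaaaa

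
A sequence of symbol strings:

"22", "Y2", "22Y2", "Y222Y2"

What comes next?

This is a Fibonacci-style word recurrence s(k) = s(k−2)·s(k−1): e.g. 22·Y2 = 22Y2.
So term 5 is 22Y2·Y222Y2.

22Y2Y222Y2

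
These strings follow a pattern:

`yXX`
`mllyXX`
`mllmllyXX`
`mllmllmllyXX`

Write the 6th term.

mllmllmllmllmllyXX

The strings grow by a fixed prefix mll each time.
From mllmllmllyXX, 2 further steps: mllmllmllyXX → mllmllmllmllyXX → (answer).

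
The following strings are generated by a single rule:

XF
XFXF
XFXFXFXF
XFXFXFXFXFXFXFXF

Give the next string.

XFXFXFXFXFXFXFXFXFXFXFXFXFXFXFXF

Each string is two copies of the previous one concatenated.
One more doubling of XFXFXFXFXFXFXFXF gives the answer.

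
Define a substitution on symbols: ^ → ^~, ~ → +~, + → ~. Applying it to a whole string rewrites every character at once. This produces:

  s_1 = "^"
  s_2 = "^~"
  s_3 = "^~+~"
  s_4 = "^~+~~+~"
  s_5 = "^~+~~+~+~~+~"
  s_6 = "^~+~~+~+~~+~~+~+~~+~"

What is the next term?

^~+~~+~+~~+~~+~+~~+~+~~+~~+~+~~+~

Applying the rule to each of the 20 symbols of ^~+~~+~+~~+~~+~+~~+~ gives the pieces ^~ +~ ~ +~ +~ ~ +~ ~ +~ +~ ~ +~ +~ ~ +~ ~ +~ +~ ~ +~, which concatenate to the answer.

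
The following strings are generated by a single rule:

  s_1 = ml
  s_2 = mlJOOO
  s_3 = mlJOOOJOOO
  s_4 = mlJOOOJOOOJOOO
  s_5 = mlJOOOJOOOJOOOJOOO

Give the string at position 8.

Each term is the previous one with JOOO appended.
From mlJOOOJOOOJOOOJOOO, 3 further steps: mlJOOOJOOOJOOOJOOO → mlJOOOJOOOJOOOJOOOJOOO → mlJOOOJOOOJOOOJOOOJOOOJOOO → (answer).

mlJOOOJOOOJOOOJOOOJOOOJOOOJOOO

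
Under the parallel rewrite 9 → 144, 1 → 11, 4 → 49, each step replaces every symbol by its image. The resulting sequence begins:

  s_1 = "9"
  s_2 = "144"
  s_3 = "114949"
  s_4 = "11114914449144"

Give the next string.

φ(11114914449144) expands symbol-by-symbol to 11 11 11 11 49 144 11 49 49 49 144 11 49 49; joining the 14 pieces gives the next term.

111111114914411494949144114949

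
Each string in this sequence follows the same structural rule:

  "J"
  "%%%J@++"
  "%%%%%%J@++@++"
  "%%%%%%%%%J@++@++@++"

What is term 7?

Each term wraps the previous one in %%% on the left and @++ on the right.
From %%%%%%%%%J@++@++@++, 3 further steps: %%%%%%%%%J@++@++@++ → %%%%%%%%%%%%J@++@++@++@++ → %%%%%%%%%%%%%%%J@++@++@++@++@++ → (answer).

%%%%%%%%%%%%%%%%%%J@++@++@++@++@++@++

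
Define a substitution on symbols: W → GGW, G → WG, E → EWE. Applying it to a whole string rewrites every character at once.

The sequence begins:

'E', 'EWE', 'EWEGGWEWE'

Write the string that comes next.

EWEGGWEWEWGWGGGWEWEGGWEWE

Rewriting each symbol of EWEGGWEWE: E→EWE, W→GGW, E→EWE, G→WG, G→WG, W→GGW, E→EWE, W→GGW, E→EWE, which concatenates to EWE GGW EWE WG WG GGW EWE GGW EWE.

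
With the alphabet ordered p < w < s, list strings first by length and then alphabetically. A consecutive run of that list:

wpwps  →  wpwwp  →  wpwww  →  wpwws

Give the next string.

Treat wpwws as a base-3 numeral over the given alphabet and add one, carrying through any trailing s's.

wpwsp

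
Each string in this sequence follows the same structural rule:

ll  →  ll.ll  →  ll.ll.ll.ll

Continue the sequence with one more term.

ll.ll.ll.ll.ll.ll.ll.ll

Every step duplicates the string with '.' between the halves.
So the next term is two copies of ll.ll.ll.ll with '.' between the halves.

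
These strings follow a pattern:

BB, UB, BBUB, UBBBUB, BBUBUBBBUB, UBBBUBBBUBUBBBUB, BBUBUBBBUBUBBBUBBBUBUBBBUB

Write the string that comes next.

UBBBUBBBUBUBBBUBBBUBUBBBUBUBBBUBBBUBUBBBUB

Each term (from the third on) is the two preceding terms concatenated in order: term 3 = BB·UB = BBUB.
The next term joins UBBBUBBBUBUBBBUB and BBUBUBBBUBUBBBUBBBUBUBBBUB.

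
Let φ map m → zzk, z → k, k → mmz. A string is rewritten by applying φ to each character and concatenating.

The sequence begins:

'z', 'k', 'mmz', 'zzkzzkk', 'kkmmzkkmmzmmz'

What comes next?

Rewriting the 13 symbols of kkmmzkkmmzmmz one by one yields mmz mmz zzk zzk k mmz mmz zzk zzk k zzk zzk k; concatenated:

mmzmmzzzkzzkkmmzmmzzzkzzkkzzkzzkk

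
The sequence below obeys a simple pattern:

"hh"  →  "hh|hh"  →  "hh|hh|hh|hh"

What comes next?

hh|hh|hh|hh|hh|hh|hh|hh

s(k+1) = s(k)·|·s(k) — each term doubles the last with '|' between the halves.
One more doubling of hh|hh|hh|hh gives the answer.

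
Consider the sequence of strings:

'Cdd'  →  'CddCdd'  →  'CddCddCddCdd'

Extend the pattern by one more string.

Every step duplicates the string.
Doubling CddCddCddCdd:

CddCddCddCddCddCddCddCdd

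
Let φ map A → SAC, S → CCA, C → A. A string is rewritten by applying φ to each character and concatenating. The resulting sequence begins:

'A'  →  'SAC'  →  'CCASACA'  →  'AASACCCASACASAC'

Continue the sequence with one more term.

SACSACCCASACAAASACCCASACASACCCASACA

Applying the rule to each of the 15 symbols of AASACCCASACASAC gives the pieces SAC SAC CCA SAC A A A SAC CCA SAC A SAC CCA SAC A, which concatenate to the answer.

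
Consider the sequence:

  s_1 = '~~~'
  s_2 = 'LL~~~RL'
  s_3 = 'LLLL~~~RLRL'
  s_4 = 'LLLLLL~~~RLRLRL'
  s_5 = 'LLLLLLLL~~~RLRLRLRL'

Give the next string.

Each term wraps the previous one in LL on the left and RL on the right.
Applying this once more to LLLLLLLL~~~RLRLRLRL:

LLLLLLLLLL~~~RLRLRLRLRL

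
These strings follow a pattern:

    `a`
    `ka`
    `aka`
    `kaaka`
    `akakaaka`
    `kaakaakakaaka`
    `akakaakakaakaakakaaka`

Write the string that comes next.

This is a Fibonacci-style word recurrence s(k) = s(k−2)·s(k−1): e.g. a·ka = aka.
Continuing: kaakaakakaaka · akakaakakaakaakakaaka gives term 8.

kaakaakakaakaakakaakakaakaakakaaka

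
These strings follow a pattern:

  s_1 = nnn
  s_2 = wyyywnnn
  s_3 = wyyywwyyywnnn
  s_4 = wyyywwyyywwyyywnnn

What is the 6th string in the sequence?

The strings grow by a fixed prefix wyyyw each time.
From wyyywwyyywwyyywnnn, 2 further steps: wyyywwyyywwyyywnnn → wyyywwyyywwyyywwyyywnnn → (answer).

wyyywwyyywwyyywwyyywwyyywnnn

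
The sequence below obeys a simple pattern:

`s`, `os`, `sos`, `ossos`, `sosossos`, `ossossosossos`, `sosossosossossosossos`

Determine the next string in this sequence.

ossossosossossosossosossossosossos

This is a Fibonacci-style word recurrence s(k) = s(k−2)·s(k−1): e.g. s·os = sos.
The next term joins ossossosossos and sosossosossossosossos.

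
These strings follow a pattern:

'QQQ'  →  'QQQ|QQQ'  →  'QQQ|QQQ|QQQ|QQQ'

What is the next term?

QQQ|QQQ|QQQ|QQQ|QQQ|QQQ|QQQ|QQQ

Every step duplicates the string with '|' between the halves.
One more doubling of QQQ|QQQ|QQQ|QQQ gives the answer.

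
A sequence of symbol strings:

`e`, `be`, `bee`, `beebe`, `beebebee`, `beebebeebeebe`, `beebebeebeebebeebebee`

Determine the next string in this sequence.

Each term (from the third on) is the previous term followed by the one before it: term 3 = be·e = bee.
So term 8 is beebebeebeebebeebebee·beebebeebeebe.

beebebeebeebebeebebeebeebebeebeebe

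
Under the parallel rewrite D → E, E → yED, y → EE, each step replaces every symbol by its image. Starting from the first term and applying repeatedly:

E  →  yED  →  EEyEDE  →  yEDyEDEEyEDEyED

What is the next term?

Rewriting the 15 symbols of yEDyEDEEyEDEyED one by one yields EE yED E EE yED E yED yED EE yED E yED EE yED E; concatenated:

EEyEDEEEyEDEyEDyEDEEyEDEyEDEEyEDE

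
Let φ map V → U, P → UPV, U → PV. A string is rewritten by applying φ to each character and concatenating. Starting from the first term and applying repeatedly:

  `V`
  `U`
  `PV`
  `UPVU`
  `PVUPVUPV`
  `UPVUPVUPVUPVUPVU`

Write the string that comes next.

Rewriting the 16 symbols of UPVUPVUPVUPVUPVU one by one yields PV UPV U PV UPV U PV UPV U PV UPV U PV UPV U PV; concatenated:

PVUPVUPVUPVUPVUPVUPVUPVUPVUPVUPV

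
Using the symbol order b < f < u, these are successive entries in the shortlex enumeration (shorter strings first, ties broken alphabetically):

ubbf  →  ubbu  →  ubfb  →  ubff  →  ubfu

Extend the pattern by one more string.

The successor of ubfu increments the rightmost position that isn't already u and resets every position after it to b.

ubub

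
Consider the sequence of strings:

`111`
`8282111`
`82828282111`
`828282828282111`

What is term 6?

82828282828282828282111

Each term is the previous one with 8282 prepended.
From 828282828282111, 2 further steps: 828282828282111 → 8282828282828282111 → (answer).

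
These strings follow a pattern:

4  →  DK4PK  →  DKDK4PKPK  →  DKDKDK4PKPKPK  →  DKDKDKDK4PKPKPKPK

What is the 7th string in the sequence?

Every step adds DK to the front and PK to the end of the previous string.
From DKDKDKDK4PKPKPKPK, 2 further steps: DKDKDKDK4PKPKPKPK → DKDKDKDKDK4PKPKPKPKPK → (answer).

DKDKDKDKDKDK4PKPKPKPKPKPK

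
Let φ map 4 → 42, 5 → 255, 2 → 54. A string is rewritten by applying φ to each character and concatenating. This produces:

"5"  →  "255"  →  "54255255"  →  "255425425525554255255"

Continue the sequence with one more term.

542552554254255425425525554255255255425425525554255255

Applying the rule to each of the 21 symbols of 255425425525554255255 gives the pieces 54 255 255 42 54 255 42 54 255 255 54 255 255 255 42 54 255 255 54 255 255, which concatenate to the answer.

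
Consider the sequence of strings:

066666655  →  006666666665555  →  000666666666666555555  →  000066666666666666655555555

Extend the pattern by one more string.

Term n consists of n 0's, followed by 3n+3 6's, followed by 2n 5's (n = 1, 2, …).
Setting n = 5 gives 5, 18, 10 characters in each block.

000006666666666666666665555555555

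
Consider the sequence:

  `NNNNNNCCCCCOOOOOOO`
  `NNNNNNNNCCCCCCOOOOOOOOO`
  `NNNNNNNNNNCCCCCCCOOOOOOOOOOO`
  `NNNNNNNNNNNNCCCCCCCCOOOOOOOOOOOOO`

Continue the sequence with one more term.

NNNNNNNNNNNNNNCCCCCCCCCOOOOOOOOOOOOOOO

Each string has the form N^{2n} C^{n+2} O^{2n+1}, where the shown terms are n = 3, 4, 5, 6.
At n = 7 the blocks have lengths 14, 9, 15.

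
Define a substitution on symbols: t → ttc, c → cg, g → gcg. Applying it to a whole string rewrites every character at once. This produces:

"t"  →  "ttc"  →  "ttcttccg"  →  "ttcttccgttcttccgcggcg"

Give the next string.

Applying the rule to each of the 21 symbols of ttcttccgttcttccgcggcg gives the pieces ttc ttc cg ttc ttc cg cg gcg ttc ttc cg ttc ttc cg cg gcg cg gcg gcg cg gcg, which concatenate to the answer.

ttcttccgttcttccgcggcgttcttccgttcttccgcggcgcggcggcgcggcg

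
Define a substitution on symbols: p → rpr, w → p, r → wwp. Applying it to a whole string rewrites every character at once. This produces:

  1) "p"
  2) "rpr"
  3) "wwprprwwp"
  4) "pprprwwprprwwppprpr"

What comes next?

φ(pprprwwprprwwppprpr) expands symbol-by-symbol to rpr rpr wwp rpr wwp p p rpr wwp rpr wwp p p rpr rpr rpr wwp rpr wwp; joining the 19 pieces gives the next term.

rprrprwwprprwwppprprwwprprwwppprprrprrprwwprprwwp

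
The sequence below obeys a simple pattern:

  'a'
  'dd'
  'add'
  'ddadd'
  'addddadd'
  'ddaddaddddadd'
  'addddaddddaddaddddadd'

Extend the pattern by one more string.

From term 3 onward, concatenate the second-to-last term with the last: a·dd = add, dd·add = ddadd, …
Continuing: ddaddaddddadd · addddaddddaddaddddadd gives term 8.

ddaddaddddaddaddddaddddaddaddddadd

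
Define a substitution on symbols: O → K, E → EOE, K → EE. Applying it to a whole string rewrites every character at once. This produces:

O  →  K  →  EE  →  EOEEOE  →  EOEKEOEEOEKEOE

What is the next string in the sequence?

EOEKEOEEEEOEKEOEEOEKEOEEEEOEKEOE

φ(EOEKEOEEOEKEOE) expands symbol-by-symbol to EOE K EOE EE EOE K EOE EOE K EOE EE EOE K EOE; joining the 14 pieces gives the next term.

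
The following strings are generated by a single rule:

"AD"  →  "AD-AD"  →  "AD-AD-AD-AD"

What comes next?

AD-AD-AD-AD-AD-AD-AD-AD

Each string is two copies of the previous one joined by '-'.
So the next term is two copies of AD-AD-AD-AD with '-' between the halves.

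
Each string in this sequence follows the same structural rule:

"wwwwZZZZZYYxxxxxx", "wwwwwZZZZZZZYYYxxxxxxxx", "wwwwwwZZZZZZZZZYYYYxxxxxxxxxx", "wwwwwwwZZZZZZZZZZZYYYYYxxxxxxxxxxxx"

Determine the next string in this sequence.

wwwwwwwwZZZZZZZZZZZZZYYYYYYxxxxxxxxxxxxxx

Term n consists of n+2 w's, followed by 2n+1 Z's, followed by n Y's, followed by 2n+2 x's, where the shown terms are n = 2, 3, 4, 5.
For the next term, n = 6, so the run lengths are 8, 13, 6, 14.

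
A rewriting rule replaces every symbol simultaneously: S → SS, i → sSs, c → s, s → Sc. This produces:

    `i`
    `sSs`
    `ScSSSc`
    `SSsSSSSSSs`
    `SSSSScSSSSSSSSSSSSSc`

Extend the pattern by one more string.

Rewriting the 20 symbols of SSSSScSSSSSSSSSSSSSc one by one yields SS SS SS SS SS s SS SS SS SS SS SS SS SS SS SS SS SS SS s; concatenated:

SSSSSSSSSSsSSSSSSSSSSSSSSSSSSSSSSSSSSs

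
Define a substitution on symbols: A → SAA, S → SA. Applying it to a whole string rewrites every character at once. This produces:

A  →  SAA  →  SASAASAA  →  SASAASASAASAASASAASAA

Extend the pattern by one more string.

Replace each of the 21 characters of SASAASASAASAASASAASAA in place — SA SAA SA SAA SAA SA SAA SA SAA SAA SA SAA SAA SA SAA SA SAA SAA SA SAA SAA — and concatenate.

SASAASASAASAASASAASASAASAASASAASAASASAASASAASAASASAASAA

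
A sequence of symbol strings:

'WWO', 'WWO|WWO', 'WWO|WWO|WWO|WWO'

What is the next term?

Each string is two copies of the previous one joined by '|'.
Doubling WWO|WWO|WWO|WWO with '|' between the halves:

WWO|WWO|WWO|WWO|WWO|WWO|WWO|WWO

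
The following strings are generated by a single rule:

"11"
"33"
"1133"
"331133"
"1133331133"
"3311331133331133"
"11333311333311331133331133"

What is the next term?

This is a Fibonacci-style word recurrence s(k) = s(k−2)·s(k−1): e.g. 11·33 = 1133.
The next term joins 3311331133331133 and 11333311333311331133331133.

331133113333113311333311333311331133331133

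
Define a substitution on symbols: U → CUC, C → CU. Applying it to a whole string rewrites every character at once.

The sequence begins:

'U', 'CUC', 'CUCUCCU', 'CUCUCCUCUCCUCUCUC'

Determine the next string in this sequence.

Rewriting the 17 symbols of CUCUCCUCUCCUCUCUC one by one yields CU CUC CU CUC CU CU CUC CU CUC CU CU CUC CU CUC CU CUC CU; concatenated:

CUCUCCUCUCCUCUCUCCUCUCCUCUCUCCUCUCCUCUCCU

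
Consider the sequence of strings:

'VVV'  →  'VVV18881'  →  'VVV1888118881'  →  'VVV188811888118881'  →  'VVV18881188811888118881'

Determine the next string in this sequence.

VVV1888118881188811888118881

Each term is the previous one with 18881 appended.
One more step from VVV18881188811888118881 gives the answer.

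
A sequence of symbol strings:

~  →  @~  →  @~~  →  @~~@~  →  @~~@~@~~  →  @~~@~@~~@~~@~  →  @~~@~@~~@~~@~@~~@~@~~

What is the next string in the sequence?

From term 3 onward, concatenate the last term with the second-to-last: @~·~ = @~~, @~~·@~ = @~~@~, …
So term 8 is @~~@~@~~@~~@~@~~@~@~~·@~~@~@~~@~~@~.

@~~@~@~~@~~@~@~~@~@~~@~~@~@~~@~~@~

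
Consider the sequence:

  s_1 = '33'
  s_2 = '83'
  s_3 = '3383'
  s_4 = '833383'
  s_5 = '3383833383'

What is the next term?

This is a Fibonacci-style word recurrence s(k) = s(k−2)·s(k−1): e.g. 33·83 = 3383.
The next term joins 833383 and 3383833383.

8333833383833383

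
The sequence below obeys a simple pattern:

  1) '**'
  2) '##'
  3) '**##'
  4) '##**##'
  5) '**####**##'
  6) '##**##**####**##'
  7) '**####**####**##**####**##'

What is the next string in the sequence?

From term 3 onward, concatenate the second-to-last term with the last: **·## = **##, ##·**## = ##**##, …
The next term joins ##**##**####**## and **####**####**##**####**##.

##**##**####**##**####**####**##**####**##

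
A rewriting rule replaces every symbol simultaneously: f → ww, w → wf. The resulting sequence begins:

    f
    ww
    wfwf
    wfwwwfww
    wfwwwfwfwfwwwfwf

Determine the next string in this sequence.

Applying the rule to each of the 16 symbols of wfwwwfwfwfwwwfwf gives the pieces wf ww wf wf wf ww wf ww wf ww wf wf wf ww wf ww, which concatenate to the answer.

wfwwwfwfwfwwwfwwwfwwwfwfwfwwwfww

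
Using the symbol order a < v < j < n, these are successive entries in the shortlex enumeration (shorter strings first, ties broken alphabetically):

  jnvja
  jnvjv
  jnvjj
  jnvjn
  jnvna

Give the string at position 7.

jnvnj

Continuing the enumeration 2 steps past jnvna: jnvna → jnvnv → (answer).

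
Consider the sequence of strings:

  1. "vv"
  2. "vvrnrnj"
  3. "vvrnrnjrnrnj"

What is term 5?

vvrnrnjrnrnjrnrnjrnrnj

Each term is the previous one with rnrnj appended.
From vvrnrnjrnrnj, 2 further steps: vvrnrnjrnrnj → vvrnrnjrnrnjrnrnj → (answer).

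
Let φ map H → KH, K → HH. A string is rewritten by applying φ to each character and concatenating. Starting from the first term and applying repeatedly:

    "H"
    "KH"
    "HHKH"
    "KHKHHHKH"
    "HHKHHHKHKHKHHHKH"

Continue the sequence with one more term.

Rewriting the 16 symbols of HHKHHHKHKHKHHHKH one by one yields KH KH HH KH KH KH HH KH HH KH HH KH KH KH HH KH; concatenated:

KHKHHHKHKHKHHHKHHHKHHHKHKHKHHHKH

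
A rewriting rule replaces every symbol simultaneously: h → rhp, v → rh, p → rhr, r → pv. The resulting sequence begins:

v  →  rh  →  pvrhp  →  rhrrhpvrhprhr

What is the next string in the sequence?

Replace each of the 13 characters of rhrrhpvrhprhr in place — pv rhp pv pv rhp rhr rh pv rhp rhr pv rhp pv — and concatenate.

pvrhppvpvrhprhrrhpvrhprhrpvrhppv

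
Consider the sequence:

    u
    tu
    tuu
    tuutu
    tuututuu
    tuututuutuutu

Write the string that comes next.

tuututuutuututuututuu

Each term (from the third on) is the previous term followed by the one before it: term 3 = tu·u = tuu.
The next term joins tuututuutuutu and tuututuu.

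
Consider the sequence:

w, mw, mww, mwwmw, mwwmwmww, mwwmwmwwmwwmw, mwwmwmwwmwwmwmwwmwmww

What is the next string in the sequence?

mwwmwmwwmwwmwmwwmwmwwmwwmwmwwmwwmw

Each term (from the third on) is the previous term followed by the one before it: term 3 = mw·w = mww.
The next term joins mwwmwmwwmwwmwmwwmwmww and mwwmwmwwmwwmw.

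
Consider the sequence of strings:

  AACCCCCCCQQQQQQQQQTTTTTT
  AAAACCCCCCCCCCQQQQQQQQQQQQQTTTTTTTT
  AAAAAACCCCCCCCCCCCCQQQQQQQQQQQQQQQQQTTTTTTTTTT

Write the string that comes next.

The n-th term is 2n-2 A's then 3n+1 C's then 4n+1 Q's then 2n+2 T's, where the shown terms are n = 2, 3, 4.
Setting n = 5 gives 8, 16, 21, 12 characters in each block.

AAAAAAAACCCCCCCCCCCCCCCCQQQQQQQQQQQQQQQQQQQQQTTTTTTTTTTTT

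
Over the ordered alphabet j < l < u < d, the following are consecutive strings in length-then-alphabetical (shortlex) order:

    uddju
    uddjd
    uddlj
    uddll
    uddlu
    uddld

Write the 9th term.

udduu

Advancing 3 positions from uddld through uddld → udduj → uddul reaches term 9.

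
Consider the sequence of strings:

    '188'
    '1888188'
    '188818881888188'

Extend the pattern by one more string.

Each string is two copies of the previous one joined by '8'.
One more doubling of 188818881888188 gives the answer.

1888188818881888188818881888188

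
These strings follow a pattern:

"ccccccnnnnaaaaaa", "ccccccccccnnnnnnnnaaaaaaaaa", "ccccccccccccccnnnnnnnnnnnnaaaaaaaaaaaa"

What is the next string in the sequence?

Each string has the form c^{4n+2} n^{4n} a^{3n+3} (n = 1, 2, …).
At n = 4 the blocks have lengths 18, 16, 15.

ccccccccccccccccccnnnnnnnnnnnnnnnnaaaaaaaaaaaaaaa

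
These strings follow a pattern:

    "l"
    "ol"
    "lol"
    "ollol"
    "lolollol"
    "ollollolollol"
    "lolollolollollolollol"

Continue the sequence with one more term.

ollollolollollolollolollollolollol

Each term (from the third on) is the two preceding terms concatenated in order: term 3 = l·ol = lol.
The next term joins ollollolollol and lolollolollollolollol.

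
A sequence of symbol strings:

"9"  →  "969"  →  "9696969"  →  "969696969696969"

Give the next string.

Each string is two copies of the previous one joined by '6'.
One more doubling of 969696969696969 gives the answer.

9696969696969696969696969696969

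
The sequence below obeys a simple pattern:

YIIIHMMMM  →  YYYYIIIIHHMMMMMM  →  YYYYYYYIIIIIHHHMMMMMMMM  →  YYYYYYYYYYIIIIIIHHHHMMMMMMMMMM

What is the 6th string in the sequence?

Reading off run lengths: Y runs 1, 4, 7, 10; I runs 3, 4, 5, 6; H runs 1, 2, 3, 4; M runs 4, 6, 8, 10 — each is linear in n (n = 1, 2, …).
Setting n = 6 gives 16, 8, 6, 14 characters in each block.

YYYYYYYYYYYYYYYYIIIIIIIIHHHHHHMMMMMMMMMMMMMM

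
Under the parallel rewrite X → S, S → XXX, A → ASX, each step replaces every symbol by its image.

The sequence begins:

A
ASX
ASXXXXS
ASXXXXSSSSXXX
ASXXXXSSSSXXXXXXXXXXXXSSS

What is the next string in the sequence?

ASXXXXSSSSXXXXXXXXXXXXSSSSSSSSSSSSXXXXXXXXX

Applying the rule to each of the 25 symbols of ASXXXXSSSSXXXXXXXXXXXXSSS gives the pieces ASX XXX S S S S XXX XXX XXX XXX S S S S S S S S S S S S XXX XXX XXX, which concatenate to the answer.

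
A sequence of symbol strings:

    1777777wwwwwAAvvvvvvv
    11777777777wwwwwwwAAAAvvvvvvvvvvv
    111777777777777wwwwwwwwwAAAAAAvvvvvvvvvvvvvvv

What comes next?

1111777777777777777wwwwwwwwwwwAAAAAAAAvvvvvvvvvvvvvvvvvvv

Each string has the form 1^{n} 7^{3n+3} w^{2n+3} A^{2n} v^{4n+3} (n = 1, 2, …).
For the next term, n = 4, so the run lengths are 4, 15, 11, 8, 19.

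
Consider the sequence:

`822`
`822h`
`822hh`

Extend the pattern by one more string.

The strings grow by a fixed suffix h each time.
One more step from 822hh gives the answer.

822hhh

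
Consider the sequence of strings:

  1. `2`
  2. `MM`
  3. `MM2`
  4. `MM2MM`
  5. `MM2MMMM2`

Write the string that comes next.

MM2MMMM2MM2MM

This is a Fibonacci-style word recurrence s(k) = s(k−1)·s(k−2): e.g. MM·2 = MM2.
So term 6 is MM2MMMM2·MM2MM.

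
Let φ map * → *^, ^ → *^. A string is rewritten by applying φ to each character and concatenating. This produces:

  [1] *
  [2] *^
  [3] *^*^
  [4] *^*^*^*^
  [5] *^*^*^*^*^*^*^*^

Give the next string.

Rewriting the 16 symbols of *^*^*^*^*^*^*^*^ one by one yields *^ *^ *^ *^ *^ *^ *^ *^ *^ *^ *^ *^ *^ *^ *^ *^; concatenated:

*^*^*^*^*^*^*^*^*^*^*^*^*^*^*^*^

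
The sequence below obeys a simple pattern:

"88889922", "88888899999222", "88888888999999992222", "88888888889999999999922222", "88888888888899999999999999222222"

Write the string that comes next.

The n-th term is 2n+2 8's then 3n-1 9's then n+1 2's (n = 1, 2, …).
Setting n = 6 gives 14, 17, 7 characters in each block.

88888888888888999999999999999992222222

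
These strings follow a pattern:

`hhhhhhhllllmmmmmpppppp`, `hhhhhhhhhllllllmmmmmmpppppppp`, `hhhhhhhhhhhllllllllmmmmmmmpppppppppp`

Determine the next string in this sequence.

hhhhhhhhhhhhhllllllllllmmmmmmmmpppppppppppp

The n-th term is 2n+3 h's then 2n l's then n+3 m's then 2n+2 p's, where the shown terms are n = 2, 3, 4.
At n = 5 the blocks have lengths 13, 10, 8, 12.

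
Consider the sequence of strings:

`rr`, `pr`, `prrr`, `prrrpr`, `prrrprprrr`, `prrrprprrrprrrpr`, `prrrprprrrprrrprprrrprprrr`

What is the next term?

This is a Fibonacci-style word recurrence s(k) = s(k−1)·s(k−2): e.g. pr·rr = prrr.
So term 8 is prrrprprrrprrrprprrrprprrr·prrrprprrrprrrpr.

prrrprprrrprrrprprrrprprrrprrrprprrrprrrpr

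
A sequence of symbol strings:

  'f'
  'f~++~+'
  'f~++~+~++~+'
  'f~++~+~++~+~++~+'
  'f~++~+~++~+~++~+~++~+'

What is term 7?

f~++~+~++~+~++~+~++~+~++~+~++~+

Each term is the previous one with ~++~+ appended.
From f~++~+~++~+~++~+~++~+, 2 further steps: f~++~+~++~+~++~+~++~+ → f~++~+~++~+~++~+~++~+~++~+ → (answer).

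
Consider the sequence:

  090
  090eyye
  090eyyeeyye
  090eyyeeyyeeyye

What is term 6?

090eyyeeyyeeyyeeyyeeyye

Each term is the previous one with eyye appended.
From 090eyyeeyyeeyye, 2 further steps: 090eyyeeyyeeyye → 090eyyeeyyeeyyeeyye → (answer).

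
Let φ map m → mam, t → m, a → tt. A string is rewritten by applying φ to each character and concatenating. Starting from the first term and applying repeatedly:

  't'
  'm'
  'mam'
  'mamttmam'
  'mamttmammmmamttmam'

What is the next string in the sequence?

φ(mamttmammmmamttmam) expands symbol-by-symbol to mam tt mam m m mam tt mam mam mam mam tt mam m m mam tt mam; joining the 18 pieces gives the next term.

mamttmammmmamttmammammammamttmammmmamttmam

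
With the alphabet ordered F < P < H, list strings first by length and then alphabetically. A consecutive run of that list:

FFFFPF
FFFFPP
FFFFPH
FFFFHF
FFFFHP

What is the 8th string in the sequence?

FFFPFP

Advancing 3 positions from FFFFHP through FFFFHP → FFFFHH → FFFPFF reaches term 8.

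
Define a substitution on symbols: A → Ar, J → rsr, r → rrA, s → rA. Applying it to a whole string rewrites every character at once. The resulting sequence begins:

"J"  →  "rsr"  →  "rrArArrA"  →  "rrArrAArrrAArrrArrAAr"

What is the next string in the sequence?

rrArrAArrrArrAArArrrArrArrAArArrrArrArrAArrrArrAArArrrA

φ(rrArrAArrrAArrrArrAAr) expands symbol-by-symbol to rrA rrA Ar rrA rrA Ar Ar rrA rrA rrA Ar Ar rrA rrA rrA Ar rrA rrA Ar Ar rrA; joining the 21 pieces gives the next term.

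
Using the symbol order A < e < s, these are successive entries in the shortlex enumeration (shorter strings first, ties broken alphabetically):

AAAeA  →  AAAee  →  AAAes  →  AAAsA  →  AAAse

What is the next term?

AAAss

Find the rightmost character of AAAse below s, bump it to the next letter, and reset everything to its right to A.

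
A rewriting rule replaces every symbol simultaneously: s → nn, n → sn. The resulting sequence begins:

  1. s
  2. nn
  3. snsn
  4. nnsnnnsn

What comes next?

Apply φ to nnsnnnsn symbol by symbol: n→sn, n→sn, s→nn, n→sn, n→sn, n→sn, s→nn, n→sn; joined: sn sn nn sn sn sn nn sn.

snsnnnsnsnsnnnsn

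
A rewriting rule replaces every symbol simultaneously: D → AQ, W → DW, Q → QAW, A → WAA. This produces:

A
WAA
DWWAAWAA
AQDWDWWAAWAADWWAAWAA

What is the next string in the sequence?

Replace each of the 20 characters of AQDWDWWAAWAADWWAAWAA in place — WAA QAW AQ DW AQ DW DW WAA WAA DW WAA WAA AQ DW DW WAA WAA DW WAA WAA — and concatenate.

WAAQAWAQDWAQDWDWWAAWAADWWAAWAAAQDWDWWAAWAADWWAAWAA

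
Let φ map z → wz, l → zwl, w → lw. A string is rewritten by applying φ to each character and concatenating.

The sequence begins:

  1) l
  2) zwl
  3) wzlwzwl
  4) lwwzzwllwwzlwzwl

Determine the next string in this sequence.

Rewriting the 16 symbols of lwwzzwllwwzlwzwl one by one yields zwl lw lw wz wz lw zwl zwl lw lw wz zwl lw wz lw zwl; concatenated:

zwllwlwwzwzlwzwlzwllwlwwzzwllwwzlwzwl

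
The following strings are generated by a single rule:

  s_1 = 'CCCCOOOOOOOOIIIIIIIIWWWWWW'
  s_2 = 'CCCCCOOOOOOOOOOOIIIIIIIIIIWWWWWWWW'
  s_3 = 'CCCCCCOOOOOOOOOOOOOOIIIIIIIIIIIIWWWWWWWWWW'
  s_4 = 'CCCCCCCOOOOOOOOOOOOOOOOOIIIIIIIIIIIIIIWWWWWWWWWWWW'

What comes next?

CCCCCCCCOOOOOOOOOOOOOOOOOOOOIIIIIIIIIIIIIIIIWWWWWWWWWWWWWW

Term n consists of n+1 C's, followed by 3n-1 O's, followed by 2n+2 I's, followed by 2n W's, where the shown terms are n = 3, 4, 5, 6.
At n = 7 the blocks have lengths 8, 20, 16, 14.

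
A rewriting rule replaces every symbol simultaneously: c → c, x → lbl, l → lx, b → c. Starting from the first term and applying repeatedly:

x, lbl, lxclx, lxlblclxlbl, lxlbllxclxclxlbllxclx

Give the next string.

φ(lxlbllxclxclxlbllxclx) expands symbol-by-symbol to lx lbl lx c lx lx lbl c lx lbl c lx lbl lx c lx lx lbl c lx lbl; joining the 21 pieces gives the next term.

lxlbllxclxlxlblclxlblclxlbllxclxlxlblclxlbl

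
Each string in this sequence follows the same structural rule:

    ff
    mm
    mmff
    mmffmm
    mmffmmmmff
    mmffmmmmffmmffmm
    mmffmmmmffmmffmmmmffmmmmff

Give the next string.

mmffmmmmffmmffmmmmffmmmmffmmffmmmmffmmffmm

Each term (from the third on) is the previous term followed by the one before it: term 3 = mm·ff = mmff.
The next term joins mmffmmmmffmmffmmmmffmmmmff and mmffmmmmffmmffmm.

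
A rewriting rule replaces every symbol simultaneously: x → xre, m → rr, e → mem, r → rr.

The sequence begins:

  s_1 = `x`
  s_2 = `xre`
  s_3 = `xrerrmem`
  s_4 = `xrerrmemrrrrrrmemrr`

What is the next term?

xrerrmemrrrrrrmemrrrrrrrrrrrrrrrrmemrrrrrr

Replace each of the 19 characters of xrerrmemrrrrrrmemrr in place — xre rr mem rr rr rr mem rr rr rr rr rr rr rr rr mem rr rr rr — and concatenate.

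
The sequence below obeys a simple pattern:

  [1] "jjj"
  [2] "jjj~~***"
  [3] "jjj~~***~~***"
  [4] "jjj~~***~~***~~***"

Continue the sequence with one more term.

jjj~~***~~***~~***~~***

Each term is the previous one with ~~*** appended.
One more step from jjj~~***~~***~~*** gives the answer.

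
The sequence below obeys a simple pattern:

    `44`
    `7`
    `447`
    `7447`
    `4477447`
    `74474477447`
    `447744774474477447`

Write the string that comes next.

74474477447447744774474477447

This is a Fibonacci-style word recurrence s(k) = s(k−2)·s(k−1): e.g. 44·7 = 447.
Continuing: 74474477447 · 447744774474477447 gives term 8.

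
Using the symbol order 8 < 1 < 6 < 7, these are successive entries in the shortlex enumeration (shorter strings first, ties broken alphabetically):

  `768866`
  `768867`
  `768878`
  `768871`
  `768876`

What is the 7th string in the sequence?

768188

Advancing 2 positions from 768876 through 768876 → 768877 reaches term 7.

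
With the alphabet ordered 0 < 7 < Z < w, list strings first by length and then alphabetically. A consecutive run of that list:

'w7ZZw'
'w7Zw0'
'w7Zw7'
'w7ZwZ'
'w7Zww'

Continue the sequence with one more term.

w7w00

The successor of w7Zww increments the rightmost position that isn't already w and resets every position after it to 0.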